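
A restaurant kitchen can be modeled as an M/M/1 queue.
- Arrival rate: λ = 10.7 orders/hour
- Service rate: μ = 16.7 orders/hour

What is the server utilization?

Server utilization: ρ = λ/μ
ρ = 10.7/16.7 = 0.6407
The server is busy 64.07% of the time.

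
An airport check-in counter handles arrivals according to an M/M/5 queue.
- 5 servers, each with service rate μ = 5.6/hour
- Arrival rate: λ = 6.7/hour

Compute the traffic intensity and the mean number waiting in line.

Traffic intensity: ρ = λ/(cμ) = 6.7/(5×5.6) = 0.2393
Since ρ = 0.2393 < 1, system is stable.
Offered load a = λ/μ = cρ = 6.7/5.6 = 1.1964
P₀ = [ Σₙ₌₀^4 aⁿ/n! + a^5/(5!(1-ρ)) ]⁻¹
Σ = a^0/0! + a^1/1! + a^2/2! + a^3/3! + a^4/4! = 1.00000 + 1.19643 + 0.715721 + 0.285436 + 0.0853760 = 3.2830
a^5/(5!(1-ρ)) = 2.4515/(120 × 0.7607) = 0.02686
P₀ = 1/(3.2830 + 0.02686) = 0.3021
Lq = P₀·a^5·ρ / (5!(1-ρ)²) = 0.3021 × 2.4515 × 0.2393 / (120 × 0.5787) = 0.002552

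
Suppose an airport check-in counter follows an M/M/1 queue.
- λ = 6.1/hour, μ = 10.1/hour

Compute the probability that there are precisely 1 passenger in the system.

ρ = λ/μ = 6.1/10.1 = 0.6040
P(n) = (1-ρ)ρⁿ
P(1) = (1-0.6040) × 0.6040^1
P(1) = 0.3960 × 0.6040
P(1) = 0.2392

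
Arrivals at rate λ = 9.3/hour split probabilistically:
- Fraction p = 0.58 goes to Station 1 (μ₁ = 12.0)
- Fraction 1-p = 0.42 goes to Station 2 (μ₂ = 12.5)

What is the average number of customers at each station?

Effective rates: λ₁ = 9.3×0.58 = 5.394, λ₂ = 9.3×0.42 = 3.906
Station 1: ρ₁ = 5.394/12.0 = 0.4495, L₁ = ρ₁/(1-ρ₁) = 0.4495/(1-0.4495) = 0.8165
Station 2: ρ₂ = 3.906/12.5 = 0.3125, L₂ = ρ₂/(1-ρ₂) = 0.3125/(1-0.3125) = 0.4545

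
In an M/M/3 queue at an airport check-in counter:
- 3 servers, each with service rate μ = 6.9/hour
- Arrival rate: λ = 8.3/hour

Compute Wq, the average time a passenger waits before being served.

Traffic intensity: ρ = λ/(cμ) = 8.3/(3×6.9) = 0.4010
Since ρ = 0.4010 < 1, system is stable.
Offered load a = λ/μ = cρ = 8.3/6.9 = 1.2029
P₀ = [ Σₙ₌₀^2 aⁿ/n! + a^3/(3!(1-ρ)) ]⁻¹
Σ = a^0/0! + a^1/1! + a^2/2! = 1.0000 + 1.2029 + 0.7235 = 2.9264
a^3/(3!(1-ρ)) = 1.7406/(6 × 0.5990) = 0.4843
P₀ = 1/(2.9264 + 0.4843) = 0.2932
Lq = P₀·a^3·ρ / (3!(1-ρ)²) = 0.29320 × 1.7406 × 0.40097 / (6 × 0.35884) = 0.09504
Wq = Lq/λ = 0.09504/8.3 = 0.01145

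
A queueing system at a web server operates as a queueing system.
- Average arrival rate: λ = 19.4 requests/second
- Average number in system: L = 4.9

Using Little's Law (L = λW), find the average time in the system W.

Little's Law: L = λW, so W = L/λ
W = 4.9/19.4 = 0.2526 seconds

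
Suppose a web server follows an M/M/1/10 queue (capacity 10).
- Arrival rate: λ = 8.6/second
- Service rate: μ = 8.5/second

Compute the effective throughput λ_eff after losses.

ρ = λ/μ = 8.6/8.5 = 1.01176
P₀ = (1-ρ)/(1-ρ^(K+1)) = (1-1.01176)/(1-1.01176^11) = -0.011760/-0.13724 = 0.08569
P_K = P₀×ρ^K = 0.08569 × 1.01176^10 = 0.08569 × 1.1240 = 0.09632
λ_eff = λ(1-P_K) = 8.6 × (1 - 0.096318) = 8.6 × 0.903682 = 7.7717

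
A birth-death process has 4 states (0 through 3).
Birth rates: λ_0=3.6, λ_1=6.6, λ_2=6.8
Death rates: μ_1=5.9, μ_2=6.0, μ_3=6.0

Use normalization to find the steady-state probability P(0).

Ratios P(n)/P(0) = (λ₀···λₙ₋₁)/(μ₁···μₙ):
P(1)/P(0) = (3.6)/(5.9) = 0.61017
P(2)/P(0) = (3.6×6.6)/(5.9×6.0) = 0.67119
P(3)/P(0) = (3.6×6.6×6.8)/(5.9×6.0×6.0) = 0.76068

Normalization: ∑ P(n) = 1
P(0) × (1.0000 + 0.61017 + 0.67119 + 0.76068) = 1
P(0) × 3.0420 = 1
P(0) = 1/3.0420 = 0.3287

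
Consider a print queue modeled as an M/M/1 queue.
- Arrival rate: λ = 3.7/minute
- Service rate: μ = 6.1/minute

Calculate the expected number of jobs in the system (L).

ρ = λ/μ = 3.7/6.1 = 0.6066
For M/M/1: L = λ/(μ-λ)
L = 3.7/(6.1-3.7) = 3.7/2.40
L = 1.5417 jobs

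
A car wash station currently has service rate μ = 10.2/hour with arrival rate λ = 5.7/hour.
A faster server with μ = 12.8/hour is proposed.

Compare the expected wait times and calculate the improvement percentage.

System 1: ρ₁ = 5.7/10.2 = 0.5588, W₁ = 1/(10.2-5.7) = 0.22222
System 2: ρ₂ = 5.7/12.8 = 0.4453, W₂ = 1/(12.8-5.7) = 0.14085
Improvement: (W₁-W₂)/W₁ = (0.22222-0.14085)/0.22222 = 36.62%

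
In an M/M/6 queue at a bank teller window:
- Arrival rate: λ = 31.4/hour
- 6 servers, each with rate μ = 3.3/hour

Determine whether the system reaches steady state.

Stability requires ρ = λ/(cμ) < 1
ρ = 31.4/(6 × 3.3) = 31.4/19.80 = 1.5859
Since 1.5859 ≥ 1, the system is UNSTABLE.
Need c > λ/μ = 31.4/3.3 = 9.52.
Minimum servers needed: c = 10.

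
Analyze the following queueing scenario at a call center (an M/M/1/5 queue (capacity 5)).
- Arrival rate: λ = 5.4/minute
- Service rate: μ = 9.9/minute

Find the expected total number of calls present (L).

ρ = λ/μ = 5.4/9.9 = 0.54545
P₀ = (1-ρ)/(1-ρ^(K+1)) = (1-0.54545)/(1-0.54545^6) = 0.45455/0.97367 = 0.4668
P_K = P₀×ρ^K = 0.4668 × 0.54545^5 = 0.4668 × 0.04828 = 0.02254
L = ρ[1 - (K+1)ρ^K + Kρ^(K+1)] / [(1-ρ)(1-ρ^(K+1))]
L = 0.54545 × (1 - 6×0.04828 + 5×0.02633) / ((1 - 0.54545) × (1 - 0.02633)) = 1.0377 calls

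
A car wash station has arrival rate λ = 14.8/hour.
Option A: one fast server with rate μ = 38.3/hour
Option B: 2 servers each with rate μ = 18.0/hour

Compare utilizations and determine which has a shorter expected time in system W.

Option A: single server μ = 38.3 (M/M/1)
  ρ_A = 14.8/38.3 = 0.3864
  W_A = 1/(μ-λ) = 1/(38.3-14.8) = 1/23.50 = 0.04255

Option B: 2 servers μ = 18.0 (M/M/2)
  ρ_B = λ/(cμ) = 14.8/(2×18.0) = 0.4111
  Offered load a = λ/μ = cρ = 14.8/18.0 = 0.8222
  P₀ = [ Σₙ₌₀^1 aⁿ/n! + a^2/(2!(1-ρ)) ]⁻¹
  Σ = a^0/0! + a^1/1! = 1.0000 + 0.8222 = 1.8222
  a^2/(2!(1-ρ)) = 0.6760/(2 × 0.5889) = 0.5740
  P₀ = 1/(1.8222 + 0.5740) = 0.4173
  Lq = P₀·a^2·ρ / (2!(1-ρ)²) = 0.4173 × 0.6760 × 0.4111 / (2 × 0.3468) = 0.1672
  Wq_B = Lq/λ = 0.16723/14.8 = 0.011299
  W_B = Wq_B + 1/μ = 0.011299 + 0.055556 = 0.06685

Since W_A = 0.04255 < W_B = 0.06685, Option A (single fast server) has the shorter time in system.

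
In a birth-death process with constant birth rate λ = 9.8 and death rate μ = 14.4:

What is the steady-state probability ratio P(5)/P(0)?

For constant rates: P(n)/P(0) = (λ/μ)^n
P(5)/P(0) = (9.8/14.4)^5 = 0.6806^5 = 0.1460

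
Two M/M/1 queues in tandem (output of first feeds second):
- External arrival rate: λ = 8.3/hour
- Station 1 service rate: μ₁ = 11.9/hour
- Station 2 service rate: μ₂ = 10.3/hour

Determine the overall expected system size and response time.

By Jackson's theorem, each station behaves as independent M/M/1.
Station 1: ρ₁ = 8.3/11.9 = 0.6975, L₁ = ρ₁/(1-ρ₁) = λ/(μ₁-λ) = 8.3/3.60 = 2.3056
Station 2: ρ₂ = 8.3/10.3 = 0.8058, L₂ = ρ₂/(1-ρ₂) = λ/(μ₂-λ) = 8.3/2.00 = 4.1500
Total: L = L₁ + L₂ = 2.3056 + 4.1500 = 6.4556
W = L/λ = 6.4556/8.3 = 0.7778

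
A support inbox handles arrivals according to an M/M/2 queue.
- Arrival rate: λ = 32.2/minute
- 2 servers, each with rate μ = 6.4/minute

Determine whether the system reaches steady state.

Stability requires ρ = λ/(cμ) < 1
ρ = 32.2/(2 × 6.4) = 32.2/12.80 = 2.5156
Since 2.5156 ≥ 1, the system is UNSTABLE.
Need c > λ/μ = 32.2/6.4 = 5.03.
Minimum servers needed: c = 6.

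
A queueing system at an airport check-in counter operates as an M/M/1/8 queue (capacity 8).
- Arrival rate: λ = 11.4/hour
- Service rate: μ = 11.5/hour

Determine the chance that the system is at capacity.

ρ = λ/μ = 11.4/11.5 = 0.9913
P₀ = (1-ρ)/(1-ρ^(K+1)) = (1-0.9913)/(1-0.9913^9) = 0.008700/0.07563 = 0.1150
P_K = P₀×ρ^K = 0.11503 × 0.9913^8 = 0.11503 × 0.93248 = 0.1073
Blocking probability = 10.73%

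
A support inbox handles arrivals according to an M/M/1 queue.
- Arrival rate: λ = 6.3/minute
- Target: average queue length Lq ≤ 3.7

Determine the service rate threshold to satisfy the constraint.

For M/M/1: Lq = λ²/(μ(μ-λ))
Need Lq ≤ 3.7, i.e. μ(μ-λ) ≥ λ²/3.7
μ² - 6.3μ - 39.69/3.7 ≥ 0  →  μ² - 6.3μ - 10.727027 ≥ 0
Quadratic formula (positive root): μ = [λ + √(λ² + 4×10.727027)]/2
Discriminant: 39.69 + 4×10.727027 = 82.59811, √82.59811 = 9.0884
μ ≥ (6.3 + 9.0884)/2 = 7.6942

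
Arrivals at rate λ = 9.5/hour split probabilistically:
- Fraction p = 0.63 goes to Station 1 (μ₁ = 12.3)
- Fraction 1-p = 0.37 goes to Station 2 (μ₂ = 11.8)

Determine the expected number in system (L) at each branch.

Effective rates: λ₁ = 9.5×0.63 = 5.985, λ₂ = 9.5×0.37 = 3.515
Station 1: ρ₁ = 5.985/12.3 = 0.486585, L₁ = ρ₁/(1-ρ₁) = 0.486585/(1-0.486585) = 0.9477
Station 2: ρ₂ = 3.515/11.8 = 0.2979, L₂ = ρ₂/(1-ρ₂) = 0.2979/(1-0.2979) = 0.4243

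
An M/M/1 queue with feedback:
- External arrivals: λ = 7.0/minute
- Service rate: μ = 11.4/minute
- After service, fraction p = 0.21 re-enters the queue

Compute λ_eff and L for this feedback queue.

Effective arrival rate: λ_eff = λ/(1-p) = 7.0/(1-0.21) = 7.0/0.79 = 8.8608
ρ = λ_eff/μ = 8.8608/11.4 = 0.77726
L = ρ/(1-ρ) = 0.77726/(1-0.77726) = 3.4895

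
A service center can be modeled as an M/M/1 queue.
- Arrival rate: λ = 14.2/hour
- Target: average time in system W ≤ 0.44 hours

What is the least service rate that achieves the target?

For M/M/1: W = 1/(μ-λ)
Need W ≤ 0.44, so 1/(μ-λ) ≤ 0.44
μ - λ ≥ 1/0.44 = 2.2727
μ ≥ 14.2 + 2.2727 = 16.4727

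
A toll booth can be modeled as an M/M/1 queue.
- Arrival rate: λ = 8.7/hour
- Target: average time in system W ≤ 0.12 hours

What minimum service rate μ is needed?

For M/M/1: W = 1/(μ-λ)
Need W ≤ 0.12, so 1/(μ-λ) ≤ 0.12
μ - λ ≥ 1/0.12 = 8.3333
μ ≥ 8.7 + 8.3333 = 17.0333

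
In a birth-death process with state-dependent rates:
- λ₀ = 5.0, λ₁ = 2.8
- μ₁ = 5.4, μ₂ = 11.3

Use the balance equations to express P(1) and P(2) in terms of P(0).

Balance equations:
State 0: λ₀P₀ = μ₁P₁ → P₁ = (λ₀/μ₁)P₀ = (5.0/5.4)P₀ = 0.9259P₀
State 1: P₂ = (λ₀λ₁)/(μ₁μ₂)P₀ = (5.0×2.8)/(5.4×11.3)P₀ = 0.2294P₀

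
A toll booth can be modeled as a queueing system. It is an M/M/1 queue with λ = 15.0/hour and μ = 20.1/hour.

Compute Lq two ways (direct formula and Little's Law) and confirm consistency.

Method 1 (direct): Lq = λ²/(μ(μ-λ)) = 225.00/(20.1 × 5.10) = 2.1949

Method 2 (Little's Law):
W = 1/(μ-λ) = 1/5.10 = 0.19608
Wq = W - 1/μ = 0.19608 - 0.049751 = 0.14633
Lq = λWq = 15.0 × 0.14633 = 2.1949 ✔ (matches Method 1)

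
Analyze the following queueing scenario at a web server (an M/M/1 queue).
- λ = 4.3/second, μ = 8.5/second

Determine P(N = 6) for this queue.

ρ = λ/μ = 4.3/8.5 = 0.50588
P(n) = (1-ρ)ρⁿ
P(6) = (1-0.50588) × 0.50588^6
P(6) = 0.494120 × 0.0167604
P(6) = 0.008282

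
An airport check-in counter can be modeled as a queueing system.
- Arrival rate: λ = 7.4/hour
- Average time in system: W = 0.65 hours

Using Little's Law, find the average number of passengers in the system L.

Little's Law: L = λW
L = 7.4 × 0.65 = 4.8100 passengers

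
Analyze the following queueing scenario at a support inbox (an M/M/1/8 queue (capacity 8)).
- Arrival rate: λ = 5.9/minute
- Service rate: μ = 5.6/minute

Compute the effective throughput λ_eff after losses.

ρ = λ/μ = 5.9/5.6 = 1.053571
P₀ = (1-ρ)/(1-ρ^(K+1)) = (1-1.053571)/(1-1.053571^9) = -0.05357/-0.5995 = 0.08936
P_K = P₀×ρ^K = 0.08936 × 1.053571^8 = 0.08936 × 1.5181 = 0.1357
λ_eff = λ(1-P_K) = 5.9 × (1 - 0.135668) = 5.9 × 0.864332 = 5.0996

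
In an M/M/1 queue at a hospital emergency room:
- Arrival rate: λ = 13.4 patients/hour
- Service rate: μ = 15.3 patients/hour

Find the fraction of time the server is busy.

Server utilization: ρ = λ/μ
ρ = 13.4/15.3 = 0.8758
The server is busy 87.58% of the time.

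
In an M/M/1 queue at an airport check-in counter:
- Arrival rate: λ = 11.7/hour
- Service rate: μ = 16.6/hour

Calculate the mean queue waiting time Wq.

First, compute utilization: ρ = λ/μ = 11.7/16.6 = 0.7048
For M/M/1: Wq = λ/(μ(μ-λ))
Wq = 11.7/(16.6 × (16.6-11.7))
Wq = 11.7/(16.6 × 4.90)
Wq = 0.1438 hours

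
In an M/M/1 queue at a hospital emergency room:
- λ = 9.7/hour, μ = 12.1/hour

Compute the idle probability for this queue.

ρ = λ/μ = 9.7/12.1 = 0.8017
P(0) = 1 - ρ = 1 - 0.8017 = 0.1983
The server is idle 19.83% of the time.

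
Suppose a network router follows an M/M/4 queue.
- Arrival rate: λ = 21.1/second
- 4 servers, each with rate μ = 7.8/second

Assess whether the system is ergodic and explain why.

Stability requires ρ = λ/(cμ) < 1
ρ = 21.1/(4 × 7.8) = 21.1/31.20 = 0.6763
Since 0.6763 < 1, the system is STABLE.
The servers are busy 67.63% of the time.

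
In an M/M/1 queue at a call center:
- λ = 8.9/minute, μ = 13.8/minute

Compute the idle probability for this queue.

ρ = λ/μ = 8.9/13.8 = 0.6449
P(0) = 1 - ρ = 1 - 0.6449 = 0.3551
The server is idle 35.51% of the time.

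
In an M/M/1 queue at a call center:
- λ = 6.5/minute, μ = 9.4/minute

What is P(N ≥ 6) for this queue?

ρ = λ/μ = 6.5/9.4 = 0.6915
P(N ≥ n) = ρⁿ
P(N ≥ 6) = 0.6915^6
P(N ≥ 6) = 0.1093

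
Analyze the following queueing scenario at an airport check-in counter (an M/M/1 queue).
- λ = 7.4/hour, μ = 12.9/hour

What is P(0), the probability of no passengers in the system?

ρ = λ/μ = 7.4/12.9 = 0.5736
P(0) = 1 - ρ = 1 - 0.5736 = 0.4264
The server is idle 42.64% of the time.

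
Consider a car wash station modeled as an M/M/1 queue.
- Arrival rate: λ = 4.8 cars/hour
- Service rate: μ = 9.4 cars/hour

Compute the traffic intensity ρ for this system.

Server utilization: ρ = λ/μ
ρ = 4.8/9.4 = 0.5106
The server is busy 51.06% of the time.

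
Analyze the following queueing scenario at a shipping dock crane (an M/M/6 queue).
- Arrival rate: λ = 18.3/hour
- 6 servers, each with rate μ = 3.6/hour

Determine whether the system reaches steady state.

Stability requires ρ = λ/(cμ) < 1
ρ = 18.3/(6 × 3.6) = 18.3/21.60 = 0.8472
Since 0.8472 < 1, the system is STABLE.
The servers are busy 84.72% of the time.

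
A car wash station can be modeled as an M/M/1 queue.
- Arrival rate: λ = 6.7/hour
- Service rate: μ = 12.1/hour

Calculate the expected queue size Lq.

ρ = λ/μ = 6.7/12.1 = 0.5537
For M/M/1: Lq = λ²/(μ(μ-λ))
Lq = 44.89/(12.1 × 5.40)
Lq = 0.6870 cars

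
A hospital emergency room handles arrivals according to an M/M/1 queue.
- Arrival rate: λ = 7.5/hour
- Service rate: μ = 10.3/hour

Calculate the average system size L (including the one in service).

ρ = λ/μ = 7.5/10.3 = 0.7282
For M/M/1: L = λ/(μ-λ)
L = 7.5/(10.3-7.5) = 7.5/2.80
L = 2.6786 patients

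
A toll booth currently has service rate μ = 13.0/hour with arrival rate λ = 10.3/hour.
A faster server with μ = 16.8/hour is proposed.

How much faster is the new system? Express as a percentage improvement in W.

System 1: ρ₁ = 10.3/13.0 = 0.7923, W₁ = 1/(13.0-10.3) = 0.37037
System 2: ρ₂ = 10.3/16.8 = 0.6131, W₂ = 1/(16.8-10.3) = 0.15385
Improvement: (W₁-W₂)/W₁ = (0.37037-0.15385)/0.37037 = 58.46%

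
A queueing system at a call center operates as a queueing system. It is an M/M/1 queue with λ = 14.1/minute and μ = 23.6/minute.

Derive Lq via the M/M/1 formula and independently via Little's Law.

Method 1 (direct): Lq = λ²/(μ(μ-λ)) = 198.81/(23.6 × 9.50) = 0.8868

Method 2 (Little's Law):
W = 1/(μ-λ) = 1/9.50 = 0.1052632
Wq = W - 1/μ = 0.1052632 - 0.04237288 = 0.0628903
Lq = λWq = 14.1 × 0.0628903 = 0.8868 ✔ (matches Method 1)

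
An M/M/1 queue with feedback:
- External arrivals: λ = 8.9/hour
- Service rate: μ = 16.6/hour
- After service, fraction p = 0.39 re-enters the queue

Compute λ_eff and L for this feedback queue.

Effective arrival rate: λ_eff = λ/(1-p) = 8.9/(1-0.39) = 8.9/0.61 = 14.590164
ρ = λ_eff/μ = 14.590164/16.6 = 0.878926
L = ρ/(1-ρ) = 0.878926/(1-0.878926) = 7.2594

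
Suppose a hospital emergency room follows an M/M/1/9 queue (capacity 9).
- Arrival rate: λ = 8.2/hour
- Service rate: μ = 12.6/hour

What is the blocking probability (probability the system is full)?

ρ = λ/μ = 8.2/12.6 = 0.6508
P₀ = (1-ρ)/(1-ρ^(K+1)) = (1-0.6508)/(1-0.6508^10) = 0.3492/0.9864 = 0.3540
P_K = P₀×ρ^K = 0.35403 × 0.6508^9 = 0.35403 × 0.020942 = 0.007414
Blocking probability = 0.74%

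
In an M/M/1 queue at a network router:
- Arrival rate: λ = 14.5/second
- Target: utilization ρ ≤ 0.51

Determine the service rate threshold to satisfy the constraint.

ρ = λ/μ, so μ = λ/ρ
μ ≥ 14.5/0.51 = 28.4314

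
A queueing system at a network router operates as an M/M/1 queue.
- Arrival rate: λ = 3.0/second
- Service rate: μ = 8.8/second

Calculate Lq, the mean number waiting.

ρ = λ/μ = 3.0/8.8 = 0.3409
For M/M/1: Lq = λ²/(μ(μ-λ))
Lq = 9.00/(8.8 × 5.80)
Lq = 0.1763 packets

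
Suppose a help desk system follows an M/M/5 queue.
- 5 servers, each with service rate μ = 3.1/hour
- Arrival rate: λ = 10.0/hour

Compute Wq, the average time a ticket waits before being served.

Traffic intensity: ρ = λ/(cμ) = 10.0/(5×3.1) = 0.6452
Since ρ = 0.6452 < 1, system is stable.
Offered load a = λ/μ = cρ = 10.0/3.1 = 3.2258
P₀ = [ Σₙ₌₀^4 aⁿ/n! + a^5/(5!(1-ρ)) ]⁻¹
Σ = a^0/0! + a^1/1! + a^2/2! + a^3/3! + a^4/4! = 1.00000 + 3.22581 + 5.20291 + 5.59453 + 4.51172 = 19.5350
a^5/(5!(1-ρ)) = 349.2943/(120 × 0.35484) = 8.2031
P₀ = 1/(19.5350 + 8.2031) = 0.03605
Lq = P₀·a^5·ρ / (5!(1-ρ)²) = 0.036052 × 349.2943 × 0.64516 / (120 × 0.12591) = 0.5377
Wq = Lq/λ = 0.5377/10.0 = 0.05377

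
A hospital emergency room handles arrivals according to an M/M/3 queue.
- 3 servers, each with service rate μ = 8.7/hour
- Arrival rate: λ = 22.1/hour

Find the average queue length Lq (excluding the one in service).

Traffic intensity: ρ = λ/(cμ) = 22.1/(3×8.7) = 0.8467
Since ρ = 0.8467 < 1, system is stable.
Offered load a = λ/μ = cρ = 22.1/8.7 = 2.5402
P₀ = [ Σₙ₌₀^2 aⁿ/n! + a^3/(3!(1-ρ)) ]⁻¹
Σ = a^0/0! + a^1/1! + a^2/2! = 1.0000 + 2.5402 + 3.2264 = 6.7666
a^3/(3!(1-ρ)) = 16.39151/(6 × 0.1532567) = 17.8258
P₀ = 1/(6.7666 + 17.8258) = 0.04066
Lq = P₀·a^3·ρ / (3!(1-ρ)²) = 0.0406630 × 16.3915 × 0.846743 / (6 × 0.0234876) = 4.0048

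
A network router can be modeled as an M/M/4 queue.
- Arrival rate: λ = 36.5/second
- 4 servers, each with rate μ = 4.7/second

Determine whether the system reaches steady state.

Stability requires ρ = λ/(cμ) < 1
ρ = 36.5/(4 × 4.7) = 36.5/18.80 = 1.9415
Since 1.9415 ≥ 1, the system is UNSTABLE.
Need c > λ/μ = 36.5/4.7 = 7.77.
Minimum servers needed: c = 8.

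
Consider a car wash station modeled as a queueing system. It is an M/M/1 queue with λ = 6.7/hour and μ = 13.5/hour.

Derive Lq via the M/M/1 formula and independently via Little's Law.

Method 1 (direct): Lq = λ²/(μ(μ-λ)) = 44.89/(13.5 × 6.80) = 0.4890

Method 2 (Little's Law):
W = 1/(μ-λ) = 1/6.80 = 0.147059
Wq = W - 1/μ = 0.147059 - 0.0740741 = 0.07298
Lq = λWq = 6.7 × 0.07298 = 0.4890 ✔ (matches Method 1)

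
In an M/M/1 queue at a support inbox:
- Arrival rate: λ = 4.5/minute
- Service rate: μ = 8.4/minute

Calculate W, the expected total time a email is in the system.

First, compute utilization: ρ = λ/μ = 4.5/8.4 = 0.5357
For M/M/1: W = 1/(μ-λ)
W = 1/(8.4-4.5) = 1/3.90
W = 0.2564 minutes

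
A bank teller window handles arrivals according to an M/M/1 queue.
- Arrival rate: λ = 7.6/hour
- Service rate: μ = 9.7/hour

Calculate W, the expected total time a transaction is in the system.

First, compute utilization: ρ = λ/μ = 7.6/9.7 = 0.7835
For M/M/1: W = 1/(μ-λ)
W = 1/(9.7-7.6) = 1/2.10
W = 0.4762 hours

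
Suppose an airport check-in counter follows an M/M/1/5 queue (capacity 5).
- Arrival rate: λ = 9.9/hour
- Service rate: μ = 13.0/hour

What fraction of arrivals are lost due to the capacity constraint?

ρ = λ/μ = 9.9/13.0 = 0.761538
P₀ = (1-ρ)/(1-ρ^(K+1)) = (1-0.761538)/(1-0.761538^6) = 0.23846/0.80495 = 0.2962
P_K = P₀×ρ^K = 0.29625 × 0.761538^5 = 0.29625 × 0.25613 = 0.07588
Blocking probability = 7.59%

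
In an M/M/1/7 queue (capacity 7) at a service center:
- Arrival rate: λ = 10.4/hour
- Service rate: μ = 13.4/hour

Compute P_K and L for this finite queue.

ρ = λ/μ = 10.4/13.4 = 0.77612
P₀ = (1-ρ)/(1-ρ^(K+1)) = (1-0.77612)/(1-0.77612^8) = 0.22388/0.86835 = 0.2578
P_K = P₀×ρ^K = 0.25782 × 0.77612^7 = 0.25782 × 0.16963 = 0.04373
Blocking probability P_7 = 0.04373 (4.37%)
L = ρ[1 - (K+1)ρ^K + Kρ^(K+1)] / [(1-ρ)(1-ρ^(K+1))]
L = 0.77612 × (1 - 8×0.169630 + 7×0.131653) / ((1 - 0.77612) × (1 - 0.131653)) = 2.2538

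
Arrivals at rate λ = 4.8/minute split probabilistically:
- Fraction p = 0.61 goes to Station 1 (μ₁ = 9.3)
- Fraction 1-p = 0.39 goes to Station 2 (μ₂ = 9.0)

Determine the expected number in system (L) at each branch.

Effective rates: λ₁ = 4.8×0.61 = 2.928, λ₂ = 4.8×0.39 = 1.872
Station 1: ρ₁ = 2.928/9.3 = 0.31484, L₁ = ρ₁/(1-ρ₁) = 0.31484/(1-0.31484) = 0.4595
Station 2: ρ₂ = 1.872/9.0 = 0.2080, L₂ = ρ₂/(1-ρ₂) = 0.2080/(1-0.2080) = 0.2626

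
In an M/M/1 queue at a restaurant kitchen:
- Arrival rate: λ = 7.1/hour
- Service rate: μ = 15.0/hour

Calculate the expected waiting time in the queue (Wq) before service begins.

First, compute utilization: ρ = λ/μ = 7.1/15.0 = 0.4733
For M/M/1: Wq = λ/(μ(μ-λ))
Wq = 7.1/(15.0 × (15.0-7.1))
Wq = 7.1/(15.0 × 7.90)
Wq = 0.05992 hours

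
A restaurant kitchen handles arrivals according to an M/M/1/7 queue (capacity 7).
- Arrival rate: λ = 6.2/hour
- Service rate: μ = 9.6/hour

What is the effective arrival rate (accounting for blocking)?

ρ = λ/μ = 6.2/9.6 = 0.64583
P₀ = (1-ρ)/(1-ρ^(K+1)) = (1-0.64583)/(1-0.64583^8) = 0.35417/0.96973 = 0.3652
P_K = P₀×ρ^K = 0.36522 × 0.64583^7 = 0.36522 × 0.046863 = 0.01712
λ_eff = λ(1-P_K) = 6.2 × (1 - 0.01712) = 6.2 × 0.98288 = 6.0939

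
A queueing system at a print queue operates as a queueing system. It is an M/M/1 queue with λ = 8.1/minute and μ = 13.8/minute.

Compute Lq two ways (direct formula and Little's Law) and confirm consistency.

Method 1 (direct): Lq = λ²/(μ(μ-λ)) = 65.61/(13.8 × 5.70) = 0.8341

Method 2 (Little's Law):
W = 1/(μ-λ) = 1/5.70 = 0.1754386
Wq = W - 1/μ = 0.1754386 - 0.07246377 = 0.10297
Lq = λWq = 8.1 × 0.10297 = 0.8341 ✔ (matches Method 1)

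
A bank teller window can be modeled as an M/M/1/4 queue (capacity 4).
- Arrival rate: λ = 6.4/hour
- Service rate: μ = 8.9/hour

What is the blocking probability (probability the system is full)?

ρ = λ/μ = 6.4/8.9 = 0.7191
P₀ = (1-ρ)/(1-ρ^(K+1)) = (1-0.7191)/(1-0.7191^5) = 0.2809/0.8077 = 0.3478
P_K = P₀×ρ^K = 0.34777 × 0.7191^4 = 0.34777 × 0.26740 = 0.09299
Blocking probability = 9.30%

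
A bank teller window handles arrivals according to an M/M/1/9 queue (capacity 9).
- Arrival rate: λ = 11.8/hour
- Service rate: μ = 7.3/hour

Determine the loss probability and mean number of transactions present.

ρ = λ/μ = 11.8/7.3 = 1.61644
P₀ = (1-ρ)/(1-ρ^(K+1)) = (1-1.61644)/(1-1.61644^10) = -0.61644/-120.7856 = 0.005104
P_K = P₀×ρ^K = 0.005104 × 1.61644^9 = 0.005104 × 75.3419 = 0.3845
Blocking probability P_9 = 0.3845 (38.45%)
L = ρ[1 - (K+1)ρ^K + Kρ^(K+1)] / [(1-ρ)(1-ρ^(K+1))]
L = 1.61644 × (1 - 10×75.3419 + 9×121.7856) / ((1 - 1.61644) × (1 - 121.7856)) = 7.4606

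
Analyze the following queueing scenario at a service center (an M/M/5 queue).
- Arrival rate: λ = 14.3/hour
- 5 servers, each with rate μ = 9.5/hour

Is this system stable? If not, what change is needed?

Stability requires ρ = λ/(cμ) < 1
ρ = 14.3/(5 × 9.5) = 14.3/47.50 = 0.3011
Since 0.3011 < 1, the system is STABLE.
The servers are busy 30.11% of the time.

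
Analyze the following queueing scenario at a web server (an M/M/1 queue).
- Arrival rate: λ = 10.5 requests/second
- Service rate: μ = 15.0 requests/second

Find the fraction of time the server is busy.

Server utilization: ρ = λ/μ
ρ = 10.5/15.0 = 0.7000
The server is busy 70.00% of the time.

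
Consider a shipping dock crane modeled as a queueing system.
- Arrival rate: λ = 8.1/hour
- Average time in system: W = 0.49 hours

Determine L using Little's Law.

Little's Law: L = λW
L = 8.1 × 0.49 = 3.9690 containers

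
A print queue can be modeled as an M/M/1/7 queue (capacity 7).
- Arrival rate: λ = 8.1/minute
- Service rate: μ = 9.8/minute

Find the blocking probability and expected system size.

ρ = λ/μ = 8.1/9.8 = 0.826531
P₀ = (1-ρ)/(1-ρ^(K+1)) = (1-0.826531)/(1-0.826531^8) = 0.1735/0.7822 = 0.2218
P_K = P₀×ρ^K = 0.2218 × 0.826531^7 = 0.2218 × 0.2635 = 0.05844
Blocking probability P_7 = 0.05844 (5.84%)
L = ρ[1 - (K+1)ρ^K + Kρ^(K+1)] / [(1-ρ)(1-ρ^(K+1))]
L = 0.826531 × (1 - 8×0.263520 + 7×0.217808) / ((1 - 0.826531) × (1 - 0.217808)) = 2.5371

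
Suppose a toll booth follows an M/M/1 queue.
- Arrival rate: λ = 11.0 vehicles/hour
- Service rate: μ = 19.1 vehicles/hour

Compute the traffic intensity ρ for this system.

Server utilization: ρ = λ/μ
ρ = 11.0/19.1 = 0.5759
The server is busy 57.59% of the time.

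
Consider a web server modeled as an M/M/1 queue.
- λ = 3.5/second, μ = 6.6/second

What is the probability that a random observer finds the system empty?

ρ = λ/μ = 3.5/6.6 = 0.5303
P(0) = 1 - ρ = 1 - 0.5303 = 0.4697
The server is idle 46.97% of the time.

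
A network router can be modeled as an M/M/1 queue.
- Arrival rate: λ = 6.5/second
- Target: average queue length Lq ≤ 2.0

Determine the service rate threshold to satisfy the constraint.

For M/M/1: Lq = λ²/(μ(μ-λ))
Need Lq ≤ 2.0, i.e. μ(μ-λ) ≥ λ²/2.0
μ² - 6.5μ - 42.25/2.0 ≥ 0  →  μ² - 6.5μ - 21.1250 ≥ 0
Quadratic formula (positive root): μ = [λ + √(λ² + 4×21.1250)]/2
Discriminant: 42.25 + 4×21.1250 = 126.7500, √126.7500 = 11.25833
μ ≥ (6.5 + 11.25833)/2 = 8.8792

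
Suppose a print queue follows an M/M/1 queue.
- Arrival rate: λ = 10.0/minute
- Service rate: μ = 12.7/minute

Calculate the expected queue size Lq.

ρ = λ/μ = 10.0/12.7 = 0.7874
For M/M/1: Lq = λ²/(μ(μ-λ))
Lq = 100.00/(12.7 × 2.70)
Lq = 2.9163 jobs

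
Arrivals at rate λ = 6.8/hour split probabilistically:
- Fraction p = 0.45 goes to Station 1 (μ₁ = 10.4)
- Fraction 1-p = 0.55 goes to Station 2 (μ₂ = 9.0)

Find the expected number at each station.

Effective rates: λ₁ = 6.8×0.45 = 3.06, λ₂ = 6.8×0.55 = 3.74
Station 1: ρ₁ = 3.06/10.4 = 0.29423, L₁ = ρ₁/(1-ρ₁) = 0.29423/(1-0.29423) = 0.4169
Station 2: ρ₂ = 3.74/9.0 = 0.41556, L₂ = ρ₂/(1-ρ₂) = 0.41556/(1-0.41556) = 0.7110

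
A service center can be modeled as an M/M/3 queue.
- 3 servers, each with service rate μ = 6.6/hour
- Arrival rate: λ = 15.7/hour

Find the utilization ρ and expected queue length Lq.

Traffic intensity: ρ = λ/(cμ) = 15.7/(3×6.6) = 0.7929
Since ρ = 0.7929 < 1, system is stable.
Offered load a = λ/μ = cρ = 15.7/6.6 = 2.3788
P₀ = [ Σₙ₌₀^2 aⁿ/n! + a^3/(3!(1-ρ)) ]⁻¹
Σ = a^0/0! + a^1/1! + a^2/2! = 1.0000 + 2.3788 + 2.8293 = 6.2081
a^3/(3!(1-ρ)) = 13.4607/(6 × 0.207071) = 10.8342
P₀ = 1/(6.2081 + 10.8342) = 0.05868
Lq = P₀·a^3·ρ / (3!(1-ρ)²) = 0.058677 × 13.4607 × 0.79293 / (6 × 0.042878) = 2.4344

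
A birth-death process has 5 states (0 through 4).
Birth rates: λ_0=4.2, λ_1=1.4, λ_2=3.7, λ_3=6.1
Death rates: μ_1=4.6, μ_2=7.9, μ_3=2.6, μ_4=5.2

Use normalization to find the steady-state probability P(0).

Ratios P(n)/P(0) = (λ₀···λₙ₋₁)/(μ₁···μₙ):
P(1)/P(0) = (4.2)/(4.6) = 0.9130
P(2)/P(0) = (4.2×1.4)/(4.6×7.9) = 0.1618
P(3)/P(0) = (4.2×1.4×3.7)/(4.6×7.9×2.6) = 0.2303
P(4)/P(0) = (4.2×1.4×3.7×6.1)/(4.6×7.9×2.6×5.2) = 0.2701

Normalization: ∑ P(n) = 1
P(0) × (1.0000 + 0.9130 + 0.1618 + 0.2303 + 0.2701) = 1
P(0) × 2.5752 = 1
P(0) = 1/2.5752 = 0.3883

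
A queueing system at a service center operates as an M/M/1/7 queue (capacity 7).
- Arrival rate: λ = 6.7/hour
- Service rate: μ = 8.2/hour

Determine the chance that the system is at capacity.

ρ = λ/μ = 6.7/8.2 = 0.81707
P₀ = (1-ρ)/(1-ρ^(K+1)) = (1-0.81707)/(1-0.81707^8) = 0.18293/0.80136 = 0.2283
P_K = P₀×ρ^K = 0.2283 × 0.81707^7 = 0.2283 × 0.2431 = 0.05550
Blocking probability = 5.55%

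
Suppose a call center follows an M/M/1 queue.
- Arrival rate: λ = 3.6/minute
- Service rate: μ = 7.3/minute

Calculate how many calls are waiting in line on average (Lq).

ρ = λ/μ = 3.6/7.3 = 0.4932
For M/M/1: Lq = λ²/(μ(μ-λ))
Lq = 12.96/(7.3 × 3.70)
Lq = 0.4798 calls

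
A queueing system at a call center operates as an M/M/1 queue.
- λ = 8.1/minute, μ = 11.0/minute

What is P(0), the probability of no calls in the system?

ρ = λ/μ = 8.1/11.0 = 0.7364
P(0) = 1 - ρ = 1 - 0.7364 = 0.2636
The server is idle 26.36% of the time.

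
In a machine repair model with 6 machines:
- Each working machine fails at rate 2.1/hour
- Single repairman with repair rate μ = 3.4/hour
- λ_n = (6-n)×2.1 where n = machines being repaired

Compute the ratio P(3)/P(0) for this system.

P(3)/P(0) = ∏_{i=0}^{3-1} λ_i/μ_{i+1}
= (6-0)×2.1/3.4 × (6-1)×2.1/3.4 × (6-2)×2.1/3.4
= 28.2750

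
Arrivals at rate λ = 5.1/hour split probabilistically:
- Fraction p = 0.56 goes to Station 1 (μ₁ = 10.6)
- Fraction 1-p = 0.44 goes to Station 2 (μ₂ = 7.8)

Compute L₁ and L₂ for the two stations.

Effective rates: λ₁ = 5.1×0.56 = 2.856, λ₂ = 5.1×0.44 = 2.244
Station 1: ρ₁ = 2.856/10.6 = 0.26943, L₁ = ρ₁/(1-ρ₁) = 0.26943/(1-0.26943) = 0.3688
Station 2: ρ₂ = 2.244/7.8 = 0.2877, L₂ = ρ₂/(1-ρ₂) = 0.2877/(1-0.2877) = 0.4039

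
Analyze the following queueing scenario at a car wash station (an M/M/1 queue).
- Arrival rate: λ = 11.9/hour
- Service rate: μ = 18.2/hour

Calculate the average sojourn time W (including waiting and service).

First, compute utilization: ρ = λ/μ = 11.9/18.2 = 0.6538
For M/M/1: W = 1/(μ-λ)
W = 1/(18.2-11.9) = 1/6.30
W = 0.1587 hours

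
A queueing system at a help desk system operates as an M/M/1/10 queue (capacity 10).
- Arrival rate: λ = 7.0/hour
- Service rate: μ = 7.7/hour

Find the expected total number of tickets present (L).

ρ = λ/μ = 7.0/7.7 = 0.909091
P₀ = (1-ρ)/(1-ρ^(K+1)) = (1-0.909091)/(1-0.909091^11) = 0.09091/0.6495 = 0.1400
P_K = P₀×ρ^K = 0.13997 × 0.909091^10 = 0.13997 × 0.38554 = 0.05396
L = ρ[1 - (K+1)ρ^K + Kρ^(K+1)] / [(1-ρ)(1-ρ^(K+1))]
L = 0.909091 × (1 - 11×0.3855437 + 10×0.3504943) / ((1 - 0.909091) × (1 - 0.3504943)) = 4.0641 tickets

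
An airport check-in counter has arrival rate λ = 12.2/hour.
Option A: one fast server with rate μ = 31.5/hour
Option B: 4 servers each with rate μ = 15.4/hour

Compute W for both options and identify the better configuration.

Option A: single server μ = 31.5 (M/M/1)
  ρ_A = 12.2/31.5 = 0.3873
  W_A = 1/(μ-λ) = 1/(31.5-12.2) = 1/19.30 = 0.05181

Option B: 4 servers μ = 15.4 (M/M/4)
  ρ_B = λ/(cμ) = 12.2/(4×15.4) = 0.1981
  Offered load a = λ/μ = cρ = 12.2/15.4 = 0.7922
  P₀ = [ Σₙ₌₀^3 aⁿ/n! + a^4/(4!(1-ρ)) ]⁻¹
  Σ = a^0/0! + a^1/1! + a^2/2! + a^3/3! = 1.0000 + 0.7922 + 0.3138 + 0.08286 = 2.1889
  a^4/(4!(1-ρ)) = 0.39387/(24 × 0.80195) = 0.02046
  P₀ = 1/(2.1889 + 0.02046) = 0.4526
  Lq = P₀·a^4·ρ / (4!(1-ρ)²) = 0.4526 × 0.3939 × 0.1981 / (24 × 0.6431) = 0.002288
  Wq_B = Lq/λ = 0.00228755/12.2 = 0.00018750
  W_B = Wq_B + 1/μ = 0.00018750 + 0.064935 = 0.06512

Since W_A = 0.05181 < W_B = 0.06512, Option A (single fast server) has the shorter time in system.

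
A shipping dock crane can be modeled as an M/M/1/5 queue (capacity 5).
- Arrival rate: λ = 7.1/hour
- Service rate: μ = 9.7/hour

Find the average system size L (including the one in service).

ρ = λ/μ = 7.1/9.7 = 0.73196
P₀ = (1-ρ)/(1-ρ^(K+1)) = (1-0.73196)/(1-0.73196^6) = 0.26804/0.84621 = 0.3168
P_K = P₀×ρ^K = 0.31675 × 0.73196^5 = 0.31675 × 0.21011 = 0.06655
L = ρ[1 - (K+1)ρ^K + Kρ^(K+1)] / [(1-ρ)(1-ρ^(K+1))]
L = 0.73196 × (1 - 6×0.210105 + 5×0.153789) / ((1 - 0.73196) × (1 - 0.153789)) = 1.6404 containers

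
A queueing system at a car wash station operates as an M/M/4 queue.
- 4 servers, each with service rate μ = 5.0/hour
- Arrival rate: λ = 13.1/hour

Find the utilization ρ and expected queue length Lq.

Traffic intensity: ρ = λ/(cμ) = 13.1/(4×5.0) = 0.6550
Since ρ = 0.6550 < 1, system is stable.
Offered load a = λ/μ = cρ = 13.1/5.0 = 2.6200
P₀ = [ Σₙ₌₀^3 aⁿ/n! + a^4/(4!(1-ρ)) ]⁻¹
Σ = a^0/0! + a^1/1! + a^2/2! + a^3/3! = 1.0000 + 2.6200 + 3.4322 + 2.9975 = 10.0497
a^4/(4!(1-ρ)) = 47.1200/(24 × 0.3450) = 5.6908
P₀ = 1/(10.0497 + 5.6908) = 0.06353
Lq = P₀·a^4·ρ / (4!(1-ρ)²) = 0.063530 × 47.1200 × 0.65500 / (24 × 0.11902) = 0.6864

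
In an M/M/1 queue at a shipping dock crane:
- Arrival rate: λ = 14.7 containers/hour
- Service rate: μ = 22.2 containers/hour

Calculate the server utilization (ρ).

Server utilization: ρ = λ/μ
ρ = 14.7/22.2 = 0.6622
The server is busy 66.22% of the time.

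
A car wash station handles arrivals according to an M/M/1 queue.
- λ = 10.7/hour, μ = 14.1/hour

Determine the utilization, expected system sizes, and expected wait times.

Step 1: ρ = λ/μ = 10.7/14.1 = 0.7589
Step 2: L = λ/(μ-λ) = 10.7/3.40 = 3.1471
Step 3: Lq = λ²/(μ(μ-λ)) = 114.49/(14.1×3.40) = 2.3882
Step 4: W = 1/(μ-λ) = 1/3.40 = 0.29412
Step 5: Wq = λ/(μ(μ-λ)) = 10.7/(14.1×3.40) = 0.2232
Step 6: P(0) = 1-ρ = 0.2411
Verify: L = λW = 10.7×0.29412 = 3.1471 ✔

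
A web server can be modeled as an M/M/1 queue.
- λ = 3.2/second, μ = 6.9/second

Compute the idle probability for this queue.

ρ = λ/μ = 3.2/6.9 = 0.4638
P(0) = 1 - ρ = 1 - 0.4638 = 0.5362
The server is idle 53.62% of the time.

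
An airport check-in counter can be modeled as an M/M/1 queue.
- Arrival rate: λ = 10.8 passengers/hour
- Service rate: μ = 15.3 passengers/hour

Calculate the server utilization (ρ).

Server utilization: ρ = λ/μ
ρ = 10.8/15.3 = 0.7059
The server is busy 70.59% of the time.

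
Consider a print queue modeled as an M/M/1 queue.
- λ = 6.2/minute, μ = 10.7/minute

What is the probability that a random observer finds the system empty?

ρ = λ/μ = 6.2/10.7 = 0.5794
P(0) = 1 - ρ = 1 - 0.5794 = 0.4206
The server is idle 42.06% of the time.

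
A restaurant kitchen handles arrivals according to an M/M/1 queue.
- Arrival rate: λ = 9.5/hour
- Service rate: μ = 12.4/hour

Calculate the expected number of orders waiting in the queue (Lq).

ρ = λ/μ = 9.5/12.4 = 0.7661
For M/M/1: Lq = λ²/(μ(μ-λ))
Lq = 90.25/(12.4 × 2.90)
Lq = 2.5097 orders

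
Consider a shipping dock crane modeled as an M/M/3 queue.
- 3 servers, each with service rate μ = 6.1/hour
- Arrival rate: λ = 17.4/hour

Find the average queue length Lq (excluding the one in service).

Traffic intensity: ρ = λ/(cμ) = 17.4/(3×6.1) = 0.9508
Since ρ = 0.9508 < 1, system is stable.
Offered load a = λ/μ = cρ = 17.4/6.1 = 2.8525
P₀ = [ Σₙ₌₀^2 aⁿ/n! + a^3/(3!(1-ρ)) ]⁻¹
Σ = a^0/0! + a^1/1! + a^2/2! = 1.00000 + 2.85246 + 4.06826 = 7.9207
a^3/(3!(1-ρ)) = 23.2091/(6 × 0.0491803) = 78.6531
P₀ = 1/(7.9207 + 78.6531) = 0.01155
Lq = P₀·a^3·ρ / (3!(1-ρ)²) = 0.0115508 × 23.2091 × 0.950820 / (6 × 0.00241870) = 17.5645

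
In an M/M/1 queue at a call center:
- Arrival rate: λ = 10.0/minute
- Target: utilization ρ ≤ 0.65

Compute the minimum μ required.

ρ = λ/μ, so μ = λ/ρ
μ ≥ 10.0/0.65 = 15.3846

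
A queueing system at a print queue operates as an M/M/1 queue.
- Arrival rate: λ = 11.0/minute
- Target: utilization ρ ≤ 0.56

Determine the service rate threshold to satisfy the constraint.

ρ = λ/μ, so μ = λ/ρ
μ ≥ 11.0/0.56 = 19.6429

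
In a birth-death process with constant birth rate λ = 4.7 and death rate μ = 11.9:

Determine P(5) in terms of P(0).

For constant rates: P(n)/P(0) = (λ/μ)^n
P(5)/P(0) = (4.7/11.9)^5 = 0.39496^5 = 0.009611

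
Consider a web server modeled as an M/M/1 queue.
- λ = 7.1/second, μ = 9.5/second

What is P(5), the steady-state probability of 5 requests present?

ρ = λ/μ = 7.1/9.5 = 0.7474
P(n) = (1-ρ)ρⁿ
P(5) = (1-0.7474) × 0.7474^5
P(5) = 0.2526 × 0.2332
P(5) = 0.05891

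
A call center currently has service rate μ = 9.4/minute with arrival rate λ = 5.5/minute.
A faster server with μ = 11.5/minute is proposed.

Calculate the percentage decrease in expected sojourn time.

System 1: ρ₁ = 5.5/9.4 = 0.5851, W₁ = 1/(9.4-5.5) = 0.25641
System 2: ρ₂ = 5.5/11.5 = 0.4783, W₂ = 1/(11.5-5.5) = 0.16667
Improvement: (W₁-W₂)/W₁ = (0.25641-0.16667)/0.25641 = 35.00%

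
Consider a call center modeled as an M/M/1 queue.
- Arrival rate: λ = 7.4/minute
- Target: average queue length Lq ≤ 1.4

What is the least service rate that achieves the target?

For M/M/1: Lq = λ²/(μ(μ-λ))
Need Lq ≤ 1.4, i.e. μ(μ-λ) ≥ λ²/1.4
μ² - 7.4μ - 54.76/1.4 ≥ 0  →  μ² - 7.4μ - 39.114286 ≥ 0
Quadratic formula (positive root): μ = [λ + √(λ² + 4×39.114286)]/2
Discriminant: 54.76 + 4×39.114286 = 211.2171, √211.2171 = 14.5333
μ ≥ (7.4 + 14.5333)/2 = 10.9667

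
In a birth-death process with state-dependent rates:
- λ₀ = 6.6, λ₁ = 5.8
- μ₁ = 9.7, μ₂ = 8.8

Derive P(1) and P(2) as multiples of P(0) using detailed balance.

Balance equations:
State 0: λ₀P₀ = μ₁P₁ → P₁ = (λ₀/μ₁)P₀ = (6.6/9.7)P₀ = 0.6804P₀
State 1: P₂ = (λ₀λ₁)/(μ₁μ₂)P₀ = (6.6×5.8)/(9.7×8.8)P₀ = 0.4485P₀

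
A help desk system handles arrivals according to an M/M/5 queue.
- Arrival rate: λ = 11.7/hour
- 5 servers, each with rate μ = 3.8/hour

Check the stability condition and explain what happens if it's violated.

Stability requires ρ = λ/(cμ) < 1
ρ = 11.7/(5 × 3.8) = 11.7/19.00 = 0.6158
Since 0.6158 < 1, the system is STABLE.
The servers are busy 61.58% of the time.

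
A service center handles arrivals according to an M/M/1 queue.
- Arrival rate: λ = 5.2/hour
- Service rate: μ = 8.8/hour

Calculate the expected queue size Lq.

ρ = λ/μ = 5.2/8.8 = 0.5909
For M/M/1: Lq = λ²/(μ(μ-λ))
Lq = 27.04/(8.8 × 3.60)
Lq = 0.8535 customers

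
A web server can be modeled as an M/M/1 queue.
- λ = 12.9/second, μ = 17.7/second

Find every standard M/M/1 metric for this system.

Step 1: ρ = λ/μ = 12.9/17.7 = 0.7288
Step 2: L = λ/(μ-λ) = 12.9/4.80 = 2.6875
Step 3: Lq = λ²/(μ(μ-λ)) = 166.41/(17.7×4.80) = 1.9587
Step 4: W = 1/(μ-λ) = 1/4.80 = 0.20833
Step 5: Wq = λ/(μ(μ-λ)) = 12.9/(17.7×4.80) = 0.1518
Step 6: P(0) = 1-ρ = 0.2712
Verify: L = λW = 12.9×0.20833 = 2.6875 ✔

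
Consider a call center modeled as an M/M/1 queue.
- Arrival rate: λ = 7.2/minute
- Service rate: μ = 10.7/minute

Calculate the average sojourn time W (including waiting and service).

First, compute utilization: ρ = λ/μ = 7.2/10.7 = 0.6729
For M/M/1: W = 1/(μ-λ)
W = 1/(10.7-7.2) = 1/3.50
W = 0.2857 minutes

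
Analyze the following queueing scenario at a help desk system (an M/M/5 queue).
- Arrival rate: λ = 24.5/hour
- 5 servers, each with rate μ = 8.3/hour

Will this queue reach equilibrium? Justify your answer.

Stability requires ρ = λ/(cμ) < 1
ρ = 24.5/(5 × 8.3) = 24.5/41.50 = 0.5904
Since 0.5904 < 1, the system is STABLE.
The servers are busy 59.04% of the time.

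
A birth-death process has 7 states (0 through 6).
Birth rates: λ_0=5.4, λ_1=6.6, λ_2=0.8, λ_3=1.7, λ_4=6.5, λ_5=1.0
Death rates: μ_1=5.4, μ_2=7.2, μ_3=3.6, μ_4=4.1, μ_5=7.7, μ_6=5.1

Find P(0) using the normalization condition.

Ratios P(n)/P(0) = (λ₀···λₙ₋₁)/(μ₁···μₙ):
P(1)/P(0) = (5.4)/(5.4) = 1.0000
P(2)/P(0) = (5.4×6.6)/(5.4×7.2) = 0.9167
P(3)/P(0) = (5.4×6.6×0.8)/(5.4×7.2×3.6) = 0.2037
P(4)/P(0) = (5.4×6.6×0.8×1.7)/(5.4×7.2×3.6×4.1) = 0.08446
P(5)/P(0) = (5.4×6.6×0.8×1.7×6.5)/(5.4×7.2×3.6×4.1×7.7) = 0.07130
P(6)/P(0) = (5.4×6.6×0.8×1.7×6.5×1.0)/(5.4×7.2×3.6×4.1×7.7×5.1) = 0.01398

Normalization: ∑ P(n) = 1
P(0) × (1.0000 + 1.0000 + 0.9167 + 0.2037 + 0.08446 + 0.07130 + 0.01398) = 1
P(0) × 3.2901 = 1
P(0) = 1/3.2901 = 0.3039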